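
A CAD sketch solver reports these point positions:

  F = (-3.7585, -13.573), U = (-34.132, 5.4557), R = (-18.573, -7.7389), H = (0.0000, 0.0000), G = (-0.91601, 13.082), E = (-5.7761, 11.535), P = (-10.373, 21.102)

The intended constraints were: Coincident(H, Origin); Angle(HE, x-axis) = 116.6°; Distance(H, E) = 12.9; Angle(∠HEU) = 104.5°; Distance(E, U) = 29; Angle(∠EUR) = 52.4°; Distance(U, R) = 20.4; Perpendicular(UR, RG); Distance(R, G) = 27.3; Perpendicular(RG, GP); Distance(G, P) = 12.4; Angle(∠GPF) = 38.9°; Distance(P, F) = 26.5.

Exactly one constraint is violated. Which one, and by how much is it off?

Distance(P, F) = 26.5 — off by 8.80.

H = (0.00, 0.00) ✓; HE at 116.6° ✓; |HE| = 12.90 ✓; ∠HEU = 104.5° ✓; |EU| = 29.00 ✓; ∠EUR = 52.40° ✓; |UR| = 20.40 ✓; ∠(UR, RG) = 90.00° ✓; |RG| = 27.30 ✓; ∠(RG, GP) = 90.00° ✓; |GP| = 12.40 ✓; ∠GPF = 38.90° ✓; |PF| = 35.30 ✗.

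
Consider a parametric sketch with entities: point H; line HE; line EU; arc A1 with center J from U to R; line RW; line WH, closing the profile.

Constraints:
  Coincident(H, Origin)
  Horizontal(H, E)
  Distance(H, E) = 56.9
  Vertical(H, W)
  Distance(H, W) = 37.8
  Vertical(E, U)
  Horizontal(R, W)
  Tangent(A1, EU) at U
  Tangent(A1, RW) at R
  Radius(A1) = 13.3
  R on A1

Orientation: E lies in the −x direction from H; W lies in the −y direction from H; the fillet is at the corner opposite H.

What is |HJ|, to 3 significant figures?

50.0

HW is vertical with |HW| = 37.8 and W on the −y side, so W = (0.00, -37.8). The virtual corner opposite H is at (-56.9, -37.8). Since A1 is tangent to EU there, JU ⟂ EU and tangency of A1 to RW means the radius JR is perpendicular to RW, with radius 13.3, so the center J sits 13.3 in from both sides at J = (-43.6, -24.5). Then |HJ| = |J − H| = 50.0.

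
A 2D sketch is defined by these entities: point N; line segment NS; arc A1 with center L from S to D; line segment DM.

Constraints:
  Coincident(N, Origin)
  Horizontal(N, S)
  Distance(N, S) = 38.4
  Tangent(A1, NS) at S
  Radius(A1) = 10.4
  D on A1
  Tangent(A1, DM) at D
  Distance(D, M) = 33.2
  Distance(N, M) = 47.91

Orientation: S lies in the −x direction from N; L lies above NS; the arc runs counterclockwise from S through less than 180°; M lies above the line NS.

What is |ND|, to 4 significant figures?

29.49

N is at the origin; N and S share the same y with |NS| = 38.4 and S on the −x side, so S = (-38.40, 0.000). A1 meets NS tangentially, so LS is at right angles to NS, so L = S + (0, 10.4) = (-38.40, 10.40). Since LD ⟂ DM (tangency), |LM| = √(10.4² + 33.2²) = 34.79 regardless of where D sits on A1. So M lies on both circle(N, 47.91) and circle(L, 34.79); the above-NS intersection is M = (-23.42, 41.80). D is the foot of the tangent from M: D = (-28.10, 8.931).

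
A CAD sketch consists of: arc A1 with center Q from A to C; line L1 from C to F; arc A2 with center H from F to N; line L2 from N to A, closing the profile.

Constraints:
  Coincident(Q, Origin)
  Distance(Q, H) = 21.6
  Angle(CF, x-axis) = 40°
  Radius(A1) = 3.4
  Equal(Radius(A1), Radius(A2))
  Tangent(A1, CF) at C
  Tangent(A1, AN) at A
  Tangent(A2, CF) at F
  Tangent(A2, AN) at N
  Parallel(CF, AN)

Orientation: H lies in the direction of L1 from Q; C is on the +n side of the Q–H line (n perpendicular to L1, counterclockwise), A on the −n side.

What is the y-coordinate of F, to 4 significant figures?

16.49

The slot axis is L1's direction at 40.0°, so u = (cos 40.0°, sin 40.0°) = (0.7660, 0.6428) and n = (−sin 40.0°, cos 40.0°) = (-0.6428, 0.7660). Q is at the origin and H lies 21.6 along u from Q, so H = 21.6·u = (16.55, 13.88). Tangency of A1 to both parallel lines with radius 3.4 puts C and A at Q ± 3.4·n: C = (-2.185, 2.605), A = (2.185, -2.605). Equal radii place F and N the same way about H: F = H + 3.4·n = (14.36, 16.49), N = H − 3.4·n = (18.73, 11.28). So F.y = 16.49.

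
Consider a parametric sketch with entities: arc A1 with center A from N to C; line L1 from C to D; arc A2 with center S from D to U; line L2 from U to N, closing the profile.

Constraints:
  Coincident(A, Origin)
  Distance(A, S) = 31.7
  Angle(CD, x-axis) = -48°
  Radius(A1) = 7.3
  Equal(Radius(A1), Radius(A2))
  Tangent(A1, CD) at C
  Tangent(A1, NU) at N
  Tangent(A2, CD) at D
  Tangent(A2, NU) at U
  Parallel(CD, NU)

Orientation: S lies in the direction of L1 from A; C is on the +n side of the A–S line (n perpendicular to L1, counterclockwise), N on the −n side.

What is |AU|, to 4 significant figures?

32.53

The slot axis is L1's direction at -48.0°, so u = (cos -48.0°, sin -48.0°) = (0.6691, -0.7431) and n = (−sin -48.0°, cos -48.0°) = (0.7431, 0.6691). A is at the origin and S lies 31.7 along u from A, so S = 31.7·u = (21.21, -23.56). Tangency of A1 to both parallel lines with radius 7.3 puts C and N at A ± 7.3·n: C = (5.425, 4.885), N = (-5.425, -4.885). Equal radii place D and U the same way about S: D = S + 7.3·n = (26.64, -18.67), U = S − 7.3·n = (15.79, -28.44). Then |AU| = |U − A| = 32.53.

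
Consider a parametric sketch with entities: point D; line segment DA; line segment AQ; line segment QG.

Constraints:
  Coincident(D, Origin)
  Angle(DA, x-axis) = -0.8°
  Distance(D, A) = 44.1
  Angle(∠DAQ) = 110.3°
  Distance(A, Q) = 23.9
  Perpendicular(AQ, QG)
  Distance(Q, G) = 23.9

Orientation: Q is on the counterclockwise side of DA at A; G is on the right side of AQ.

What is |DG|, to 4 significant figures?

76.13

D is at the origin; DA runs at -0.8° with length 44.1, so A = 44.1·(cos -0.8°, sin -0.8°) = (44.10, -0.6157). ∠DAQ = 110.3°, so AQ runs at -0.8° + (180° − 110.3°) = 68.90° from the x-axis; with |AQ| = 23.9, Q = A + 23.9·(cos 68.90°, sin 68.90°) = (52.70, 21.68). AQ is perpendicular to QG; with |QG| = 23.9 on the right of AQ, G = Q + 23.9·(0.9330, -0.3600) = (75.00, 13.08). Then |DG| = |G − D| = 76.13.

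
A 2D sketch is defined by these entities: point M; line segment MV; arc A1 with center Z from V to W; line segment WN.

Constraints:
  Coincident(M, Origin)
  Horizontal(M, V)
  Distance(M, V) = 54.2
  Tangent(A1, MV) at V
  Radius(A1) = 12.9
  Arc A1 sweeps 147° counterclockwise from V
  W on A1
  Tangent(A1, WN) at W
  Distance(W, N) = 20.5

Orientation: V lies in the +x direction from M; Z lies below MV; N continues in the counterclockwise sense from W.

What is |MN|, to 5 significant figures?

73.212

On A1, V sits at bearing 90° from Z; a 147° counterclockwise sweep puts W at bearing 237°, so W = Z + 12.9·(cos 237°, sin 237°) = (47.174, -23.719). A1 meets WN tangentially, so ZW is at right angles to WN, so WN runs along (−sin 237°, cos 237°); with |WN| = 20.5, N = (64.367, -34.884). Then |MN| = |N − M| = 73.212.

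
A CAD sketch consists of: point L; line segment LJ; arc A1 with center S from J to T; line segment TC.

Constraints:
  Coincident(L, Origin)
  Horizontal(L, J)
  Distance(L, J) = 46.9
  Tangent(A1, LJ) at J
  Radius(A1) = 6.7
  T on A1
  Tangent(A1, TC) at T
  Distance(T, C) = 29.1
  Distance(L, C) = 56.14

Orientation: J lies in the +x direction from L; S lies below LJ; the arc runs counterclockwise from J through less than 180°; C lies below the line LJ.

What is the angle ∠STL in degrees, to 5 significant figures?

164.56°

Checks: L = (0.00, 0.00) ✓; ∠(SJ, JL) = 90.00° ✓; |ST| = 6.700 ✓; ∠(ST, TC) = 90.00° ✓; |TC| = 29.10 ✓; |LC| = 56.14 ✓.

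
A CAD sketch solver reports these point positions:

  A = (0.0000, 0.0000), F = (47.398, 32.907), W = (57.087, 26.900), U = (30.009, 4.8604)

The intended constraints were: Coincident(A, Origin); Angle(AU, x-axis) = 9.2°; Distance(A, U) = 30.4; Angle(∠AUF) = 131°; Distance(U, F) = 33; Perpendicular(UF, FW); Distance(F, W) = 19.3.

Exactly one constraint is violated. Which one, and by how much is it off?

Distance(F, W) = 19.3 — off by 7.90.

A = (0.00, 0.00) ✓; AU at 9.200° ✓; |AU| = 30.40 ✓; ∠AUF = 131.0° ✓; |UF| = 33.00 ✓; ∠(UF, FW) = 90.00° ✓; |FW| = 11.40 ✗.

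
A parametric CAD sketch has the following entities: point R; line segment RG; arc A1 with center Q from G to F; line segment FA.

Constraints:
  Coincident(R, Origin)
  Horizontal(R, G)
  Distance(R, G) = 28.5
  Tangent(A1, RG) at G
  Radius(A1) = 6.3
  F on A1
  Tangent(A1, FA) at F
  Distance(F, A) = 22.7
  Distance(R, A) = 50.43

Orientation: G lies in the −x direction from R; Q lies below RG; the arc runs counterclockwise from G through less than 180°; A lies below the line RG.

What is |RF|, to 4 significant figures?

34.24

Checks: ∠(QG, GR) = 90.00° ✓; |QG| = 6.300 ✓; |QF| = 6.300 ✓; ∠(QF, FA) = 90.00° ✓; |FA| = 22.70 ✓; |RA| = 50.43 ✓.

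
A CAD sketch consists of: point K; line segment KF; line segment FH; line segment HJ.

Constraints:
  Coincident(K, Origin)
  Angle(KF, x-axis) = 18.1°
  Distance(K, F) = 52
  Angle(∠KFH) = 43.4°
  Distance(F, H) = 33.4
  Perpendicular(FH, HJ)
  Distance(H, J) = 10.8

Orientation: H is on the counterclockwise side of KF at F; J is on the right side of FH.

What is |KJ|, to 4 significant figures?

46.73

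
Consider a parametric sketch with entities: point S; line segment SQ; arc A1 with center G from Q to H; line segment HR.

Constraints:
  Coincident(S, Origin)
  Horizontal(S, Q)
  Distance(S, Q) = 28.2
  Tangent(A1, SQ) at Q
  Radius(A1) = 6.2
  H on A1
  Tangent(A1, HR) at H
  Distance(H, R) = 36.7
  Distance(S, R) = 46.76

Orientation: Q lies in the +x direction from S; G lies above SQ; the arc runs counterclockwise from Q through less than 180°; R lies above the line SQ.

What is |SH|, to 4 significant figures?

34.99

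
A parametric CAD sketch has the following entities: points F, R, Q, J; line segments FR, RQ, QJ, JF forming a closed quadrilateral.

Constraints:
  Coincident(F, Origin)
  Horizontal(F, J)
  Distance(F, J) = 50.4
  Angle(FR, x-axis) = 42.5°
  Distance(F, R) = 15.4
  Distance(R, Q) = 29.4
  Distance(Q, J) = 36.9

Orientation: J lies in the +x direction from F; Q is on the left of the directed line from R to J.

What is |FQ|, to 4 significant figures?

44.78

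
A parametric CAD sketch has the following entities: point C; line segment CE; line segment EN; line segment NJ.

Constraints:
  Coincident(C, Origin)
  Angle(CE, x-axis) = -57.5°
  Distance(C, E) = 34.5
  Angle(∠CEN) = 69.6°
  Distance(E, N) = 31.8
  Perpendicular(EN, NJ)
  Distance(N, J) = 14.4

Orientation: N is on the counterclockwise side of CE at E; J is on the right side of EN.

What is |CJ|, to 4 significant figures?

50.75

∠CEN = 69.6°, so EN runs at -57.5° + (180° − 69.6°) = 52.90° from the x-axis; with |EN| = 31.8, N = E + 31.8·(cos 52.90°, sin 52.90°) = (37.72, -3.734). EN ⟂ NJ; with |NJ| = 14.4 on the right of EN, J = N + 14.4·(0.7976, -0.6032) = (49.20, -12.42). Then |CJ| = |J − C| = 50.75.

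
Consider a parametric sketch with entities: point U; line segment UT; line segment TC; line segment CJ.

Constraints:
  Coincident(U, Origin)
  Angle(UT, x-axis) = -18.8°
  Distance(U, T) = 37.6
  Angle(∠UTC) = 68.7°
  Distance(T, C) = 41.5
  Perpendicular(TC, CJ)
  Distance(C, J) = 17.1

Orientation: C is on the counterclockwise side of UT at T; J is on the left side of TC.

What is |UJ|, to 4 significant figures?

33.12

U is at the origin; UT runs at -18.8° with length 37.6, so T = 37.6·(cos -18.8°, sin -18.8°) = (35.59, -12.12). ∠UTC = 68.7°, so TC runs at -18.8° + (180° − 68.7°) = 92.50° from the x-axis; with |TC| = 41.5, C = T + 41.5·(cos 92.50°, sin 92.50°) = (33.78, 29.34). TC is perpendicular to CJ; with |CJ| = 17.1 on the left of TC, J = C + 17.1·(-0.9990, -0.04362) = (16.70, 28.60). Then |UJ| = |J − U| = 33.12.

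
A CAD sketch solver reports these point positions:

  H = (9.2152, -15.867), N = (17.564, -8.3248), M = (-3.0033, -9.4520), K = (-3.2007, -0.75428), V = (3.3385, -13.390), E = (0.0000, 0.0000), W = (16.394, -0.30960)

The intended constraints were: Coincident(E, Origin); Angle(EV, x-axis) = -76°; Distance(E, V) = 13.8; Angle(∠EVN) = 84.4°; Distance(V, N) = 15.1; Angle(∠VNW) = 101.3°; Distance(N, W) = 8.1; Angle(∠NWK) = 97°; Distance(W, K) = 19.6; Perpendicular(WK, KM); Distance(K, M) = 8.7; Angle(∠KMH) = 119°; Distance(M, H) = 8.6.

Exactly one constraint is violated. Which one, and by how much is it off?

Distance(M, H) = 8.6 — off by 5.20.

E = (0.00, 0.00) ✓; EV at -76.00° ✓; |EV| = 13.80 ✓; ∠EVN = 84.40° ✓; |VN| = 15.10 ✓; ∠VNW = 101.3° ✓; |NW| = 8.100 ✓; ∠NWK = 97.00° ✓; |WK| = 19.60 ✓; ∠(WK, KM) = 90.00° ✓; |KM| = 8.700 ✓; ∠KMH = 119.0° ✓; |MH| = 13.80 ✗.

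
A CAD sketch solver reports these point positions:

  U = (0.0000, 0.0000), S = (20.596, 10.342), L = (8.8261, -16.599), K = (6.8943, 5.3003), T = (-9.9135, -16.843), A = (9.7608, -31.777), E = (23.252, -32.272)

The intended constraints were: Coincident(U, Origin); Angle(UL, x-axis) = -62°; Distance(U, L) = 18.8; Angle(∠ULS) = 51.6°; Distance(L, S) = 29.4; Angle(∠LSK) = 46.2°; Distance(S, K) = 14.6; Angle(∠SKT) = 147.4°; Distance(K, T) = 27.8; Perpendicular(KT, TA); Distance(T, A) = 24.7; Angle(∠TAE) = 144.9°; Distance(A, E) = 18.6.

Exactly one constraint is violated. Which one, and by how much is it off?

Distance(A, E) = 18.6 — off by 5.10.

U = (0.00, 0.00) ✓; UL at -62.00° ✓; |UL| = 18.80 ✓; ∠ULS = 51.60° ✓; |LS| = 29.40 ✓; ∠LSK = 46.20° ✓; |SK| = 14.60 ✓; ∠SKT = 147.4° ✓; |KT| = 27.80 ✓; ∠(KT, TA) = 90.00° ✓; |TA| = 24.70 ✓; ∠TAE = 144.9° ✓; |AE| = 13.50 ✗.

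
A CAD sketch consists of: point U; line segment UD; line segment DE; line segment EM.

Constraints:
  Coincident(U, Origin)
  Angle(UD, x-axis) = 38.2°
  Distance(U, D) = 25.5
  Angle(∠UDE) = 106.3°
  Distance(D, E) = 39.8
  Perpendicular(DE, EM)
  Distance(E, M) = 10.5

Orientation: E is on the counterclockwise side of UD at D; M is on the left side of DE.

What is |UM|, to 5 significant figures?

48.992

U is at the origin; UD runs at 38.2° with length 25.5, so D = 25.5·(cos 38.2°, sin 38.2°) = (20.039, 15.769). ∠UDE = 106.3°, so DE runs at 38.2° + (180° − 106.3°) = 111.90° from the x-axis; with |DE| = 39.8, E = D + 39.8·(cos 111.90°, sin 111.90°) = (5.1944, 52.697). DE is perpendicular to EM; with |EM| = 10.5 on the left of DE, M = E + 10.5·(-0.92784, -0.37299) = (-4.5478, 48.781). Then |UM| = |M − U| = 48.992.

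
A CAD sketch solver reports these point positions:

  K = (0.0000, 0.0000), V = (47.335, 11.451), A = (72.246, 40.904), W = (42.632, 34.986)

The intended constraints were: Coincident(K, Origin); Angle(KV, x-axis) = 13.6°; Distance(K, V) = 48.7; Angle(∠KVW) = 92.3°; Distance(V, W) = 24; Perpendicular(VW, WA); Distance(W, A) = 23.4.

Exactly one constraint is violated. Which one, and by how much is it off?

Distance(W, A) = 23.4 — off by 6.80.

K = (0.00, 0.00) ✓; KV at 13.60° ✓; |KV| = 48.70 ✓; ∠KVW = 92.30° ✓; |VW| = 24.00 ✓; ∠(VW, WA) = 90.00° ✓; |WA| = 30.20 ✗.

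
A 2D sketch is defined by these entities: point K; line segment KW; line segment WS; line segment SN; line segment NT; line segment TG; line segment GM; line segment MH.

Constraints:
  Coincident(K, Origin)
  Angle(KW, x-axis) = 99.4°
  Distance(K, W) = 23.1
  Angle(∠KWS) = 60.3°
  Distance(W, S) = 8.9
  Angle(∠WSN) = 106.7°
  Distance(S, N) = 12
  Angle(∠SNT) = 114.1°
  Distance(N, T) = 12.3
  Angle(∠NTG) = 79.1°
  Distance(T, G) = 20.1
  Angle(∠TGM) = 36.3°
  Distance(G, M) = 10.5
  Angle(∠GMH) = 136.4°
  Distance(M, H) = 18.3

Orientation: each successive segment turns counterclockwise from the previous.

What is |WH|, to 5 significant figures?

25.165

K is at the origin; KW runs at 99.4° with length 23.1, so W = (-3.7728, 22.790). ∠KWS = 60.3° gives WS at -140.90° from the x-axis; with |WS| = 8.9, S = (-10.680, 17.177). ∠WSN = 106.7° gives SN at -67.600° from the x-axis; with |SN| = 12.0, N = (-6.1068, 6.0822). ∠SNT = 114.1° gives NT at -1.7000° from the x-axis; with |NT| = 12.3, T = (6.1878, 5.7174). ∠NTG = 79.1° gives TG at 99.200° from the x-axis; with |TG| = 20.1, G = (2.9742, 25.559). ∠TGM = 36.3° gives GM at -117.10° from the x-axis; with |GM| = 10.5, M = (-1.8090, 16.212). ∠GMH = 136.4° gives MH at -73.500° from the x-axis; with |MH| = 18.3, H = (3.3884, -1.3348). Then |WH| = |H − W| = 25.165.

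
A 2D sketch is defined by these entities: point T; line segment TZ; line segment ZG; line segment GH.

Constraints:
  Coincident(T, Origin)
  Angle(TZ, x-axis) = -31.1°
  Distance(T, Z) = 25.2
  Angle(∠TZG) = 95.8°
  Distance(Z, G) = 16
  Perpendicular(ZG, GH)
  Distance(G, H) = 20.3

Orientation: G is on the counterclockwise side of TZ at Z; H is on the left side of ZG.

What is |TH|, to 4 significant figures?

19.15

T is at the origin; TZ runs at -31.1° with length 25.2, so Z = 25.2·(cos -31.1°, sin -31.1°) = (21.58, -13.02). ∠TZG = 95.8°, so ZG runs at -31.1° + (180° − 95.8°) = 53.10° from the x-axis; with |ZG| = 16.0, G = Z + 16.0·(cos 53.10°, sin 53.10°) = (31.18, -0.2217). The perpendicularity gives GH at right angles to ZG; with |GH| = 20.3 on the left of ZG, H = G + 20.3·(-0.7997, 0.6004) = (14.95, 11.97). Then |TH| = |H − T| = 19.15.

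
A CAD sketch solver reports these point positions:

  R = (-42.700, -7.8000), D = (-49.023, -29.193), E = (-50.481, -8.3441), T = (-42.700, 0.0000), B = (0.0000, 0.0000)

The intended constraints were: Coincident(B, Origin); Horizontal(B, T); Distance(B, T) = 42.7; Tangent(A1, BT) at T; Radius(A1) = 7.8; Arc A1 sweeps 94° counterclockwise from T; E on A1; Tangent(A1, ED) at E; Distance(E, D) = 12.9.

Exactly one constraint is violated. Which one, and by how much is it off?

Distance(E, D) = 12.9 — off by 8.00.

B = (0.00, 0.00) ✓; B.y = 0.00, T.y = 0.00 ✓; |BT| = 42.70 ✓; ∠(RT, TB) = 90.00° ✓; |RT| = 7.800 ✓; bearing(R→E) − bearing(R→T) = 94.00° ✓; |RE| = 7.800 ✓; ∠(RE, ED) = 90.00° ✓; |ED| = 20.90 ✗.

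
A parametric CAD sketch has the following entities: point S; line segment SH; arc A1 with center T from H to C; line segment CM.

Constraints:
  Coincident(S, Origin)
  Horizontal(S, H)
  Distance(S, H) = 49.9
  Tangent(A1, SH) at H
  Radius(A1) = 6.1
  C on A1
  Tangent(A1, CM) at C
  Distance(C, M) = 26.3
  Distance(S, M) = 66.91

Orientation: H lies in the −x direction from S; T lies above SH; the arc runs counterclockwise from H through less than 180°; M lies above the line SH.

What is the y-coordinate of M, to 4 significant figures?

31.51

Checks: S = (0.00, 0.00) ✓; |TC| = 6.100 ✓; ∠(TC, CM) = 90.00° ✓; |CM| = 26.30 ✓; |SM| = 66.91 ✓.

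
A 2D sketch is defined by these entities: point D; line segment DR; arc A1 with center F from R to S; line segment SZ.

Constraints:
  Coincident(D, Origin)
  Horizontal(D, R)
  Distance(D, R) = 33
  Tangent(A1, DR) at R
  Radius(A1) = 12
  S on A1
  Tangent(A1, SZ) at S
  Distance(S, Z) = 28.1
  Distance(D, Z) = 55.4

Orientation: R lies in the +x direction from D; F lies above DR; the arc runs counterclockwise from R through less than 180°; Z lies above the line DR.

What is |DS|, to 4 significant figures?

47.11

D is at the origin; DR is horizontal with |DR| = 33.0 and R on the +x side, so R = (33.00, 0.000). The tangent condition forces FR to be normal to DR, so F = R + (0, 12) = (33.00, 12.00). Since FS ⟂ SZ (tangency), |FZ| = √(12.0² + 28.1²) = 30.56 regardless of where S sits on A1. So Z lies on both circle(D, 55.4) and circle(F, 30.56); the above-DR intersection is Z = (35.60, 42.44). S is the foot of the tangent from Z: S = (44.40, 15.75).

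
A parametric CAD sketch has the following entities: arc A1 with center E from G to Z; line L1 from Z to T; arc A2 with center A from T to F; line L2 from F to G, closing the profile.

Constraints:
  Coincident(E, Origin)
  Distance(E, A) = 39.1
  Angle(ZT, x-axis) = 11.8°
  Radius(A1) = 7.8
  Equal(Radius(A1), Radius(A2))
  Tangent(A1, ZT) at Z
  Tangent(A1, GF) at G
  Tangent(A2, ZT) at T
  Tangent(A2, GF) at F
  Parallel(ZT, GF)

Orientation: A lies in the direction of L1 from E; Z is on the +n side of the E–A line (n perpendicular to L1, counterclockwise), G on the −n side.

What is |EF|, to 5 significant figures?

39.870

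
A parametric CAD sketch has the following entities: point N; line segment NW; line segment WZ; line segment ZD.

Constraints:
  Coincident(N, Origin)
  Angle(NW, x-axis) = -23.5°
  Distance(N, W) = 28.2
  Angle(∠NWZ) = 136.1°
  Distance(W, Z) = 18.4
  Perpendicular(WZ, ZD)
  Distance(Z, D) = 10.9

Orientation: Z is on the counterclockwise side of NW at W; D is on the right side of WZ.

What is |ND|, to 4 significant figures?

49.26

∠NWZ = 136.1°, so WZ runs at -23.5° + (180° − 136.1°) = 20.40° from the x-axis; with |WZ| = 18.4, Z = W + 18.4·(cos 20.40°, sin 20.40°) = (43.11, -4.831). WZ ⟂ ZD; with |ZD| = 10.9 on the right of WZ, D = Z + 10.9·(0.3486, -0.9373) = (46.91, -15.05). Then |ND| = |D − N| = 49.26.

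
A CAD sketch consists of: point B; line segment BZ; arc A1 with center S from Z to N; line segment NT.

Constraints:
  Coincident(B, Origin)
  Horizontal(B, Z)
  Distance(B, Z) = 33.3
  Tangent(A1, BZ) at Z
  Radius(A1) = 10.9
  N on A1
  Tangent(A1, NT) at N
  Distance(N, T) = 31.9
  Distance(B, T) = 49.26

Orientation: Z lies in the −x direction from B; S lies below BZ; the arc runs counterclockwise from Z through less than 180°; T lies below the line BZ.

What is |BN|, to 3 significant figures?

45.6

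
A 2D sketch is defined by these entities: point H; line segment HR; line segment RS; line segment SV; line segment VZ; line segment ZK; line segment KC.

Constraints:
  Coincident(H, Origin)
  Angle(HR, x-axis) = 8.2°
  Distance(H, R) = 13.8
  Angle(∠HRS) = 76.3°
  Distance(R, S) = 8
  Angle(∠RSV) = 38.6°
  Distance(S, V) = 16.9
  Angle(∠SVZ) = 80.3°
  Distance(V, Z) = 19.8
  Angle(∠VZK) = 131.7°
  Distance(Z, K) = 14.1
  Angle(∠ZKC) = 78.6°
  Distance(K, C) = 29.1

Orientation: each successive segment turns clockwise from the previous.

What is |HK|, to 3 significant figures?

36.1

H is at the origin; HR runs at 8.2° with length 13.8, so R = (13.7, 1.97). ∠HRS = 76.3° gives RS at -95.5° from the x-axis; with |RS| = 8.0, S = (12.9, -5.99). ∠RSV = 38.6° gives SV at 123° from the x-axis; with |SV| = 16.9, V = (3.66, 8.16). ∠SVZ = 80.3° gives VZ at 23.4° from the x-axis; with |VZ| = 19.8, Z = (21.8, 16.0). ∠VZK = 131.7° gives ZK at -24.9° from the x-axis; with |ZK| = 14.1, K = (34.6, 10.1). Then |HK| = |K − H| = 36.1.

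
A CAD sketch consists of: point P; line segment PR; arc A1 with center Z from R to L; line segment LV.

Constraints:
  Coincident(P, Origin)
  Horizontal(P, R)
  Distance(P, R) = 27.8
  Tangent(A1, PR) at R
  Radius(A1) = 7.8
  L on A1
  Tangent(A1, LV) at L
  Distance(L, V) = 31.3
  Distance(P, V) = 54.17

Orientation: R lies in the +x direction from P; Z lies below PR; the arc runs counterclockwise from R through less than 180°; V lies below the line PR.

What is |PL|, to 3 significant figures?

24.4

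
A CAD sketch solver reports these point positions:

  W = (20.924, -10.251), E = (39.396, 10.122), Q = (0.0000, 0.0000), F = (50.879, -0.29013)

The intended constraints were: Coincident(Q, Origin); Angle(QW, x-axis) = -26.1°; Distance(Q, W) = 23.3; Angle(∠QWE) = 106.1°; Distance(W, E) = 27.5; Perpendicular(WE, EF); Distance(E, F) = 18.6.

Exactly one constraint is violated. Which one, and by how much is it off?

Distance(E, F) = 18.6 — off by 3.10.

Q = (0.00, 0.00) ✓; QW at -26.10° ✓; |QW| = 23.30 ✓; ∠QWE = 106.1° ✓; |WE| = 27.50 ✓; ∠(WE, EF) = 90.00° ✓; |EF| = 15.50 ✗.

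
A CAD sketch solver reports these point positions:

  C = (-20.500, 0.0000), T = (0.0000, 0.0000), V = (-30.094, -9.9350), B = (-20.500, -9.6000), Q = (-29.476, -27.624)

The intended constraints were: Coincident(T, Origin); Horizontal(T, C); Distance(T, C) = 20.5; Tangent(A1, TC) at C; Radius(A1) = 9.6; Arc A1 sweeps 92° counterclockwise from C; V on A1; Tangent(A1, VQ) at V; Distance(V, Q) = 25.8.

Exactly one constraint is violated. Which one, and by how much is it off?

Distance(V, Q) = 25.8 — off by 8.10.

T = (0.00, 0.00) ✓; T.y = 0.00, C.y = 0.00 ✓; |TC| = 20.50 ✓; ∠(BC, CT) = 90.00° ✓; |BC| = 9.600 ✓; bearing(B→V) − bearing(B→C) = 92.00° ✓; |BV| = 9.600 ✓; ∠(BV, VQ) = 90.00° ✓; |VQ| = 17.70 ✗.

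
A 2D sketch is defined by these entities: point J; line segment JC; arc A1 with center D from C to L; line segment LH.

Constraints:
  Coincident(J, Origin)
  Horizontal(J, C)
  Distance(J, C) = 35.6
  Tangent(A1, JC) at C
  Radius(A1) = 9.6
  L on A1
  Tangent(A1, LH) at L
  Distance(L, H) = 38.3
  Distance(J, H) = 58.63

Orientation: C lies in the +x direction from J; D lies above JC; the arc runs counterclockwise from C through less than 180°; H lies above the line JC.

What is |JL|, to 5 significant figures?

46.455

Checks: J.y = 0.00, C.y = 0.00 ✓; |DL| = 9.600 ✓; ∠(DL, LH) = 90.00° ✓; |LH| = 38.30 ✓; |JH| = 58.63 ✓.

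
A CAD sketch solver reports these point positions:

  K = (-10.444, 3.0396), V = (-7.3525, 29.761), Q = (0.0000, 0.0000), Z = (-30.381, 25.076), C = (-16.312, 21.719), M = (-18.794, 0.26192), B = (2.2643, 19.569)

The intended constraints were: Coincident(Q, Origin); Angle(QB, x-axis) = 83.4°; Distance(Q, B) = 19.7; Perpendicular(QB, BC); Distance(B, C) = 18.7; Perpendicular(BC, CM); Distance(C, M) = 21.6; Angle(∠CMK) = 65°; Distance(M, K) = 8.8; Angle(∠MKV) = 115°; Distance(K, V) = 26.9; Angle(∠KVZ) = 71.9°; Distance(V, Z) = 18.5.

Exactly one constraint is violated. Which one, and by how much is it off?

Distance(V, Z) = 18.5 — off by 5.00.

Q = (0.00, 0.00) ✓; QB at 83.40° ✓; |QB| = 19.70 ✓; ∠(QB, BC) = 90.00° ✓; |BC| = 18.70 ✓; ∠(BC, CM) = 90.00° ✓; |CM| = 21.60 ✓; ∠CMK = 65.00° ✓; |MK| = 8.800 ✓; ∠MKV = 115.0° ✓; |KV| = 26.90 ✓; ∠KVZ = 71.90° ✓; |VZ| = 23.50 ✗.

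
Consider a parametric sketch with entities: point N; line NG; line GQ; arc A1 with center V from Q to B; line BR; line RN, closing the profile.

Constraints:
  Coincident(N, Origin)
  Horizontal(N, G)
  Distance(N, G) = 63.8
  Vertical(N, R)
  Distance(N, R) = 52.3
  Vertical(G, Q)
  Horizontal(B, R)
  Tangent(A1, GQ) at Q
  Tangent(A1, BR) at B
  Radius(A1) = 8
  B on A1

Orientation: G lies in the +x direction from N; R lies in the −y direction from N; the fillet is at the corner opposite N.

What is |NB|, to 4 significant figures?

76.48

N is at the origin; NG is horizontal with |NG| = 63.8 and G on the +x side, so G = (63.80, 0.000). NR is vertical with |NR| = 52.3 and R on the −y side, so R = (0.000, -52.30). The virtual corner opposite N is at (63.80, -52.30). Since A1 is tangent to GQ there, VQ ⟂ GQ and A1 meets BR tangentially, so VB is at right angles to BR, with radius 8.0, so the center V sits 8.0 in from both sides at V = (55.80, -44.30). That places the tangent points at Q = (63.80, -44.30) on GQ and B = (55.80, -52.30) on BR. Then |NB| = |B − N| = 76.48.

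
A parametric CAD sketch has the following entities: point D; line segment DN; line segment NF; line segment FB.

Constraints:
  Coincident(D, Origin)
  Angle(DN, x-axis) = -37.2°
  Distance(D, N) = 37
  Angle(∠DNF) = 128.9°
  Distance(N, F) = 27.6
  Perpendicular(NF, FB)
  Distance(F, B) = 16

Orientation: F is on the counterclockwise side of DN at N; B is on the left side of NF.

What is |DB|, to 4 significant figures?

52.42

D is at the origin; DN runs at -37.2° with length 37.0, so N = 37.0·(cos -37.2°, sin -37.2°) = (29.47, -22.37). ∠DNF = 128.9°, so NF runs at -37.2° + (180° − 128.9°) = 13.90° from the x-axis; with |NF| = 27.6, F = N + 27.6·(cos 13.90°, sin 13.90°) = (56.26, -15.74). NF ⟂ FB; with |FB| = 16.0 on the left of NF, B = F + 16.0·(-0.2402, 0.9707) = (52.42, -0.2084). Then |DB| = |B − D| = 52.42.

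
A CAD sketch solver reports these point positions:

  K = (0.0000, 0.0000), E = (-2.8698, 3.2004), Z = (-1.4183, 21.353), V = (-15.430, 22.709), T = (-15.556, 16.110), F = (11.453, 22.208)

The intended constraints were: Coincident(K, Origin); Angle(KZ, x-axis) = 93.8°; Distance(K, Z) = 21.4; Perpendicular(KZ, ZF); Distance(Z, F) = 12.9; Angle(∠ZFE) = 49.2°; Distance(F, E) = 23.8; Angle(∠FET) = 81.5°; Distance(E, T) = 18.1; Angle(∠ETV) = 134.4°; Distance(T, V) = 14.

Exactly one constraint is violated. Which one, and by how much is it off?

Distance(T, V) = 14 — off by 7.40.

K = (0.00, 0.00) ✓; KZ at 93.80° ✓; |KZ| = 21.40 ✓; ∠(KZ, ZF) = 90.00° ✓; |ZF| = 12.90 ✓; ∠ZFE = 49.20° ✓; |FE| = 23.80 ✓; ∠FET = 81.50° ✓; |ET| = 18.10 ✓; ∠ETV = 134.4° ✓; |TV| = 6.600 ✗.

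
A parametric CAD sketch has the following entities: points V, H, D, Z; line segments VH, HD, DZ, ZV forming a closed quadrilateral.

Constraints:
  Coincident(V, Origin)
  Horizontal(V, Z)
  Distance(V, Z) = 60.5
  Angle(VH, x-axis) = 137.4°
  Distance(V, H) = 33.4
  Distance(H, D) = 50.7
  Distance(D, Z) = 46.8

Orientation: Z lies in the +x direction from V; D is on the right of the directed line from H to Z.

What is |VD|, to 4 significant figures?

17.47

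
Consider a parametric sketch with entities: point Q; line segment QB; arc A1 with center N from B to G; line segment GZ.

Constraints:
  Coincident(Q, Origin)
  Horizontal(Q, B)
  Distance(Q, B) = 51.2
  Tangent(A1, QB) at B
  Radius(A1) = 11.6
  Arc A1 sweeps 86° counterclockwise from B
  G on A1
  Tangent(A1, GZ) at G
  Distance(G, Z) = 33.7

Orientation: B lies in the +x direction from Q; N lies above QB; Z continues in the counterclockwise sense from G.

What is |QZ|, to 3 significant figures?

78.8

Q is at the origin; QB is horizontal with |QB| = 51.2 and B on the +x side, so B = (51.2, 0.00). A1 meets QB tangentially, so NB is at right angles to QB, so N = B + (0, 11.6) = (51.2, 11.6). On A1, B sits at bearing -90° from N; an 86° counterclockwise sweep puts G at bearing -4°, so G = N + 11.6·(cos -4°, sin -4°) = (62.8, 10.8). The tangent condition forces NG to be normal to GZ, so GZ runs along (−sin -4°, cos -4°); with |GZ| = 33.7, Z = (65.1, 44.4). Then |QZ| = |Z − Q| = 78.8.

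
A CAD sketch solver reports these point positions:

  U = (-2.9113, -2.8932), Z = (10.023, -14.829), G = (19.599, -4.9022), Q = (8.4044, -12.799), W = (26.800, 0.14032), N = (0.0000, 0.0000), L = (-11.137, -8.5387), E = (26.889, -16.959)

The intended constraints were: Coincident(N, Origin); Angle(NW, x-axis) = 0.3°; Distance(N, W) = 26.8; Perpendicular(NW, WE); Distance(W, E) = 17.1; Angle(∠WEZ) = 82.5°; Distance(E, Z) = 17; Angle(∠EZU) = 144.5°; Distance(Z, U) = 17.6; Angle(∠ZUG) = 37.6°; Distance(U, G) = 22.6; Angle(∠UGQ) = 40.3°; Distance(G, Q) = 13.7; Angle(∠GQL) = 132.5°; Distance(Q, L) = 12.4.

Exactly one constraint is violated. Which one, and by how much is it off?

Distance(Q, L) = 12.4 — off by 7.60.

N = (0.00, 0.00) ✓; NW at 0.3000° ✓; |NW| = 26.80 ✓; ∠(NW, WE) = 90.00° ✓; |WE| = 17.10 ✓; ∠WEZ = 82.50° ✓; |EZ| = 17.00 ✓; ∠EZU = 144.5° ✓; |ZU| = 17.60 ✓; ∠ZUG = 37.60° ✓; |UG| = 22.60 ✓; ∠UGQ = 40.30° ✓; |GQ| = 13.70 ✓; ∠GQL = 132.5° ✓; |QL| = 20.00 ✗.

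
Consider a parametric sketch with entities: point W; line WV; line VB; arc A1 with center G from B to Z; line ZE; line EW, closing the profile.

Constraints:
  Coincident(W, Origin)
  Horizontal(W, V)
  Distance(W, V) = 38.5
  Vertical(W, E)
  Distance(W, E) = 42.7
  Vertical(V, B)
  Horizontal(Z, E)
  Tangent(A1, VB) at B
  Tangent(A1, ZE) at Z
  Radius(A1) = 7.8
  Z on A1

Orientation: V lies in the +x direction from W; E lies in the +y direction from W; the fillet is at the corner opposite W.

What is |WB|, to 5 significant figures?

51.964

The virtual corner opposite W is at (38.500, 42.700). Since A1 is tangent to VB there, GB ⟂ VB and since A1 is tangent to ZE there, GZ ⟂ ZE, with radius 7.8, so the center G sits 7.8 in from both sides at G = (30.700, 34.900). That places the tangent points at B = (38.500, 34.900) on VB and Z = (30.700, 42.700) on ZE. Then |WB| = |B − W| = 51.964.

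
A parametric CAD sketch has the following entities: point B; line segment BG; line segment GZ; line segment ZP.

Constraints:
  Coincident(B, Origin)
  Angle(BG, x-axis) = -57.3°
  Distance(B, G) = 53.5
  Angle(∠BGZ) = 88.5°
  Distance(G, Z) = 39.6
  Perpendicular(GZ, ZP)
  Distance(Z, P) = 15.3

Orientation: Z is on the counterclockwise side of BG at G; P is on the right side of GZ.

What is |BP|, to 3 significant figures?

78.7

B is at the origin; BG runs at -57.3° with length 53.5, so G = 53.5·(cos -57.3°, sin -57.3°) = (28.9, -45.0). ∠BGZ = 88.5°, so GZ runs at -57.3° + (180° − 88.5°) = 34.2° from the x-axis; with |GZ| = 39.6, Z = G + 39.6·(cos 34.2°, sin 34.2°) = (61.7, -22.8). GZ is perpendicular to ZP; with |ZP| = 15.3 on the right of GZ, P = Z + 15.3·(0.562, -0.827) = (70.3, -35.4). Then |BP| = |P − B| = 78.7.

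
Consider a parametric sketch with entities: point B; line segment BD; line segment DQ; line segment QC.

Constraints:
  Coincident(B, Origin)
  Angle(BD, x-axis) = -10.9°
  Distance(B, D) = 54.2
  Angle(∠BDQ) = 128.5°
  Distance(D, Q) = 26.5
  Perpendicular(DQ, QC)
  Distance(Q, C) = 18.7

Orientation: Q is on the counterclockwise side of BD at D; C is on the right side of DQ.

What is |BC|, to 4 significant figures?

85.82

B is at the origin; BD runs at -10.9° with length 54.2, so D = 54.2·(cos -10.9°, sin -10.9°) = (53.22, -10.25). ∠BDQ = 128.5°, so DQ runs at -10.9° + (180° − 128.5°) = 40.60° from the x-axis; with |DQ| = 26.5, Q = D + 26.5·(cos 40.60°, sin 40.60°) = (73.34, 6.997). DQ ⟂ QC; with |QC| = 18.7 on the right of DQ, C = Q + 18.7·(0.6508, -0.7593) = (85.51, -7.202). Then |BC| = |C − B| = 85.82.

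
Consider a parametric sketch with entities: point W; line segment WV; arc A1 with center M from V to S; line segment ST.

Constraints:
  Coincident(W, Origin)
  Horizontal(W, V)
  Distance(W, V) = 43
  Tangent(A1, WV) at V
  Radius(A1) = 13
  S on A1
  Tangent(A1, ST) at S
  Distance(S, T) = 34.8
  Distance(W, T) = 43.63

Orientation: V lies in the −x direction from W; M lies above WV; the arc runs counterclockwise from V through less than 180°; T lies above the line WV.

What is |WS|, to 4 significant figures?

32.03

Checks: ∠(MV, VW) = 90.00° ✓; |MS| = 13.00 ✓; ∠(MS, ST) = 90.00° ✓; |ST| = 34.80 ✓; |WT| = 43.63 ✓.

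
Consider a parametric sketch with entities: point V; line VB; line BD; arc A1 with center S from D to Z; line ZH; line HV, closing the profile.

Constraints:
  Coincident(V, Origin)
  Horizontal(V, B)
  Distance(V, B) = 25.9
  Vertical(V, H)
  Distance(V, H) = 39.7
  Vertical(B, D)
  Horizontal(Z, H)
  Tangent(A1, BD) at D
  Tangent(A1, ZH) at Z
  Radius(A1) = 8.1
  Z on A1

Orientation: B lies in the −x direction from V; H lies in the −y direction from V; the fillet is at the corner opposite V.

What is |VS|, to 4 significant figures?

36.27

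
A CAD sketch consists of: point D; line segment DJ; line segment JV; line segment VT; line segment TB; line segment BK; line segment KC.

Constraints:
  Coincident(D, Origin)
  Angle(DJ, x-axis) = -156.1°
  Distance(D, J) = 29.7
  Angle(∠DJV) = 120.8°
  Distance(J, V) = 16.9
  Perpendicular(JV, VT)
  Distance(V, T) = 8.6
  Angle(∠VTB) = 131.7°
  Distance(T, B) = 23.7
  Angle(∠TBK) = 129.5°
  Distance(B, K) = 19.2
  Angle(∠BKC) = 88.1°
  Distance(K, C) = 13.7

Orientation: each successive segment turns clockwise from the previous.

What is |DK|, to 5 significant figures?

6.1217

D is at the origin; DJ runs at -156.1° with length 29.7, so J = (-27.153, -12.033). ∠DJV = 120.8° gives JV at 144.70° from the x-axis; with |JV| = 16.9, V = (-40.946, -2.2669). JV is perpendicular to VT, so VT runs at 54.700°; with |VT| = 8.6, T = (-35.976, 4.7519). ∠VTB = 131.7° gives TB at 6.4000° from the x-axis; with |TB| = 23.7, B = (-12.424, 7.3937). ∠TBK = 129.5° gives BK at -44.100° from the x-axis; with |BK| = 19.2, K = (1.3638, -5.9678). Then |DK| = |K − D| = 6.1217.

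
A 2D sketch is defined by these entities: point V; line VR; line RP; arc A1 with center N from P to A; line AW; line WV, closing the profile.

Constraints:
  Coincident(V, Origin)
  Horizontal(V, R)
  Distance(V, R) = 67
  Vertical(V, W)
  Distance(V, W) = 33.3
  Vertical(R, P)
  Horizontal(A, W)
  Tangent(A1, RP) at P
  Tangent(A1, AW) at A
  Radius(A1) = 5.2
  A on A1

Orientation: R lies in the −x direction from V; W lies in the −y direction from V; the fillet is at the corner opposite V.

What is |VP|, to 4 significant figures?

72.65

V is at the origin; VR is horizontal with |VR| = 67.0 and R on the −x side, so R = (-67.00, 0.000). VW is vertical with |VW| = 33.3 and W on the −y side, so W = (0.000, -33.30). The virtual corner opposite V is at (-67.00, -33.30). Tangency of A1 to RP means the radius NP is perpendicular to RP and tangency of A1 to AW means the radius NA is perpendicular to AW, with radius 5.2, so the center N sits 5.2 in from both sides at N = (-61.80, -28.10). That places the tangent points at P = (-67.00, -28.10) on RP and A = (-61.80, -33.30) on AW. Then |VP| = |P − V| = 72.65.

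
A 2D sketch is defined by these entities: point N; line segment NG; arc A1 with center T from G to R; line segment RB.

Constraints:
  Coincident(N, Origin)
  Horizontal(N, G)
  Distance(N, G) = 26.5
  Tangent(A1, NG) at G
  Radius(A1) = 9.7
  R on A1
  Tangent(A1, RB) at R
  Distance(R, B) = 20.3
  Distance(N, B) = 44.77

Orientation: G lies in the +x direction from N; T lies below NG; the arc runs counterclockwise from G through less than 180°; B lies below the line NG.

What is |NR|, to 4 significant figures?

24.68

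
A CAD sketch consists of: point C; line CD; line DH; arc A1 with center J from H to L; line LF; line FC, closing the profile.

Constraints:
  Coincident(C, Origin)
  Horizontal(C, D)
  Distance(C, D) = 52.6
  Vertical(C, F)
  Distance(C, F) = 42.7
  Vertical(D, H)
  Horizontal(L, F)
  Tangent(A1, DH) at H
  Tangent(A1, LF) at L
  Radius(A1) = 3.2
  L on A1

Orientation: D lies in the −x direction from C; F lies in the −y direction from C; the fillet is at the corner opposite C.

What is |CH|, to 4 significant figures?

65.78

C is at the origin; C and D share the same y with |CD| = 52.6 and D on the −x side, so D = (-52.60, 0.000). CF is vertical with |CF| = 42.7 and F on the −y side, so F = (0.000, -42.70). The virtual corner opposite C is at (-52.60, -42.70). A1 meets DH tangentially, so JH is at right angles to DH and A1 meets LF tangentially, so JL is at right angles to LF, with radius 3.2, so the center J sits 3.2 in from both sides at J = (-49.40, -39.50). That places the tangent points at H = (-52.60, -39.50) on DH and L = (-49.40, -42.70) on LF. Then |CH| = |H − C| = 65.78.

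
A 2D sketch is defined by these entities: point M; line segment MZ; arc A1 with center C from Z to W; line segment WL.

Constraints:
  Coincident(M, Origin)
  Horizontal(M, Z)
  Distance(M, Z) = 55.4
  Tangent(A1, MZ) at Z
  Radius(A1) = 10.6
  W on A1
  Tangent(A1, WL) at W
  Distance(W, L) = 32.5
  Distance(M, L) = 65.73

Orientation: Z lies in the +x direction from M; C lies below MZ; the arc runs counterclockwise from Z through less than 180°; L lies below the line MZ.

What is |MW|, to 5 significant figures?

46.413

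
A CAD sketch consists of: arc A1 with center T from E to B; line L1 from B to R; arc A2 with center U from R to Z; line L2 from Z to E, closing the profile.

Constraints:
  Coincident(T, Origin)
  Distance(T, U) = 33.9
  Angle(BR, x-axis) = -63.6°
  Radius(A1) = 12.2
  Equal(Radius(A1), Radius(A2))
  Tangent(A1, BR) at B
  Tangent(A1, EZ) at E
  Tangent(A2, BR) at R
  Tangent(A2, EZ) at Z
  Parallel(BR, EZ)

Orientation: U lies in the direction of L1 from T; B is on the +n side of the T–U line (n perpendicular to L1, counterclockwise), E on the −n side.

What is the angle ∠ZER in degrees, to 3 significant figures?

35.7°

Tangency of A1 to both parallel lines with radius 12.2 puts B and E at T ± 12.2·n: B = (10.9, 5.42), E = (-10.9, -5.42). Equal radii place R and Z the same way about U: R = U + 12.2·n = (26.0, -24.9), Z = U − 12.2·n = (4.15, -35.8). Then cos ∠ZER = EZ·ER / (|EZ||ER|), giving 35.7°.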